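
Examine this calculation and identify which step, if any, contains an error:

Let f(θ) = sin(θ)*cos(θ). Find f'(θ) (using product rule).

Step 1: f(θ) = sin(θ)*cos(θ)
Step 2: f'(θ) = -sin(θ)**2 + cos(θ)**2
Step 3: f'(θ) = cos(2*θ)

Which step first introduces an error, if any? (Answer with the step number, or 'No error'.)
No error

All steps in this derivation are correct.
The final answer f'(θ) = cos(2*θ) is valid.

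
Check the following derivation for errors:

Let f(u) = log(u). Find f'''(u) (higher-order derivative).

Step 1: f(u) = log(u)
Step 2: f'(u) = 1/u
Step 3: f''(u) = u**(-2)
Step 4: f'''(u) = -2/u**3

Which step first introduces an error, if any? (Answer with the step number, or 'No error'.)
Step 3

Step 3 is incorrect due to a sign flip.
The step shows: u**(-2)
The correct value should be: -1/u**2

Explanation: The sign of the whole expression was flipped: the term -1/u**2 was incorrectly written as u**(-2)
The later steps are derived from this incorrect expression, so the error originates in Step 3.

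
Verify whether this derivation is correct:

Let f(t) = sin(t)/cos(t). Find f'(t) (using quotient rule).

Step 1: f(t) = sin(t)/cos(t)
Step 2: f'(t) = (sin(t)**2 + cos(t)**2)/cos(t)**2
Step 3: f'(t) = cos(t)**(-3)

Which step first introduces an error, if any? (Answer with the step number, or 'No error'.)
Step 3

Step 3 is incorrect due to a wrong exponent.
The step shows: cos(t)**(-3)
The correct value should be: cos(t)**(-2)

Explanation: The exponent -2 on cos(t) was incorrectly written as -3: the term cos(t)**(-2) was incorrectly written as cos(t)**(-3)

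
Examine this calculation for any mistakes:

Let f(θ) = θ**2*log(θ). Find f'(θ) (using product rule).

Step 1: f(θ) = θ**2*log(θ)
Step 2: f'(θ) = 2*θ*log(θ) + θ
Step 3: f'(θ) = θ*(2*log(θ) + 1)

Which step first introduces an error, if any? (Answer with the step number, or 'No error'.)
No error

All steps in this derivation are correct.
The final answer f'(θ) = θ*(2*log(θ) + 1) is valid.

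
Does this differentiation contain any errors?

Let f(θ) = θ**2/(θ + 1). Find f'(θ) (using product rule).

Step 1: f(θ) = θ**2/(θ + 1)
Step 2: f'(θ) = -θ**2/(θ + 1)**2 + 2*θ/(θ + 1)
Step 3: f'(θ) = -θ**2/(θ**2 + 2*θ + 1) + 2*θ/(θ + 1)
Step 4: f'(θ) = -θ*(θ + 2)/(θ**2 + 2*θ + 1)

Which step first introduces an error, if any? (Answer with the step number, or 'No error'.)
Step 4

Step 4 is incorrect due to a sign flip.
The step shows: -θ*(θ + 2)/(θ**2 + 2*θ + 1)
The correct value should be: θ*(θ + 2)/(θ**2 + 2*θ + 1)

Explanation: The sign of the whole expression was flipped: the term θ*(θ + 2)/(θ**2 + 2*θ + 1) was incorrectly written as -θ*(θ + 2)/(θ**2 + 2*θ + 1)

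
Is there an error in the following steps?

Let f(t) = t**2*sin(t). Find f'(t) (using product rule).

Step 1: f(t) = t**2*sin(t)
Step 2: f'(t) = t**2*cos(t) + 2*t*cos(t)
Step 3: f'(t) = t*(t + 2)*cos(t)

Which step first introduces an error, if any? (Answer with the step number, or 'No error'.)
Step 2

Step 2 is incorrect due to a wrong trig function.
The step shows: t**2*cos(t) + 2*t*cos(t)
The correct value should be: t**2*cos(t) + 2*t*sin(t)

Explanation: sin(t) was incorrectly written as cos(t): the term 2*t*sin(t) was incorrectly written as 2*t*cos(t)
The later steps are derived from this incorrect expression, so the error originates in Step 2.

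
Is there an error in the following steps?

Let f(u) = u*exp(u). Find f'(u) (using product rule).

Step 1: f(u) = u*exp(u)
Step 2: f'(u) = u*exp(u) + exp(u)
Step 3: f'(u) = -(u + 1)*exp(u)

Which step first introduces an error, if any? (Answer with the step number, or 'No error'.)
Step 3

Step 3 is incorrect due to a sign flip.
The step shows: -(u + 1)*exp(u)
The correct value should be: (u + 1)*exp(u)

Explanation: The sign of the whole expression was flipped: the term (u + 1)*exp(u) was incorrectly written as -(u + 1)*exp(u)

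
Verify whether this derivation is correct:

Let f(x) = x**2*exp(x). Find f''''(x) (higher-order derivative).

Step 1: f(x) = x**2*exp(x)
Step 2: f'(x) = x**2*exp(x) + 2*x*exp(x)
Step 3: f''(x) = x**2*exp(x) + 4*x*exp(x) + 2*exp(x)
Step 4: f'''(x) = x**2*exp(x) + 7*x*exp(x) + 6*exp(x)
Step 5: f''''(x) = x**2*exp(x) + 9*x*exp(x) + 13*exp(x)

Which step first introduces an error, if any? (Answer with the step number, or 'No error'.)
Step 4

Step 4 is incorrect due to a wrong coefficient.
The step shows: x**2*exp(x) + 7*x*exp(x) + 6*exp(x)
The correct value should be: x**2*exp(x) + 6*x*exp(x) + 6*exp(x)

Explanation: The coefficient 6 was incorrectly written as 7: the term 6*x*exp(x) was incorrectly written as 7*x*exp(x)
The later steps are derived from this incorrect expression, so the error originates in Step 4.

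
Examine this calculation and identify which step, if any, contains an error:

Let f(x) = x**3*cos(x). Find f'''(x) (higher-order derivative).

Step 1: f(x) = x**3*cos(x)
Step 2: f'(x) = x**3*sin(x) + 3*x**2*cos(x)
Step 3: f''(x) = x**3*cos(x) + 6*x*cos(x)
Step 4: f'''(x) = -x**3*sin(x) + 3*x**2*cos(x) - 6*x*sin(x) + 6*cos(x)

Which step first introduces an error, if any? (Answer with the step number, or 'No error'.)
Step 2

Step 2 is incorrect due to a sign flip.
The step shows: x**3*sin(x) + 3*x**2*cos(x)
The correct value should be: -x**3*sin(x) + 3*x**2*cos(x)

Explanation: The sign of one term was flipped: the term -x**3*sin(x) was incorrectly written as x**3*sin(x)
The later steps are derived from this incorrect expression, so the error originates in Step 2.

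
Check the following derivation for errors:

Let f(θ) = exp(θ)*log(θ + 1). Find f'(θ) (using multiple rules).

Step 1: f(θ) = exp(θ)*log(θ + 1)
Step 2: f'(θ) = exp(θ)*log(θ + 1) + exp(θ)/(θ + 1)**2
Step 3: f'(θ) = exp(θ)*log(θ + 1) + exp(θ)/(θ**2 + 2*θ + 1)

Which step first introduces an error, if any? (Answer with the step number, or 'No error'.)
Step 2

Step 2 is incorrect due to a wrong exponent.
The step shows: exp(θ)*log(θ + 1) + exp(θ)/(θ + 1)**2
The correct value should be: exp(θ)*log(θ + 1) + exp(θ)/(θ + 1)

Explanation: The exponent -1 on θ + 1 was incorrectly written as -2: the term exp(θ)/(θ + 1) was incorrectly written as exp(θ)/(θ + 1)**2
The later steps are derived from this incorrect expression, so the error originates in Step 2.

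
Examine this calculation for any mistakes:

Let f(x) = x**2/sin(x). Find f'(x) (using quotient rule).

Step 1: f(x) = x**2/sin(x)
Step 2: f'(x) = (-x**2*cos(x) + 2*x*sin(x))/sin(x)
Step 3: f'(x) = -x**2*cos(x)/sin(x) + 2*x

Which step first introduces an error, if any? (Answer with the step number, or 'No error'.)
Step 2

Step 2 is incorrect due to a wrong exponent.
The step shows: (-x**2*cos(x) + 2*x*sin(x))/sin(x)
The correct value should be: (-x**2*cos(x) + 2*x*sin(x))/sin(x)**2

Explanation: The exponent -2 on sin(x) was incorrectly written as -1: the term (-x**2*cos(x) + 2*x*sin(x))/sin(x)**2 was incorrectly written as (-x**2*cos(x) + 2*x*sin(x))/sin(x)
The later steps are derived from this incorrect expression, so the error originates in Step 2.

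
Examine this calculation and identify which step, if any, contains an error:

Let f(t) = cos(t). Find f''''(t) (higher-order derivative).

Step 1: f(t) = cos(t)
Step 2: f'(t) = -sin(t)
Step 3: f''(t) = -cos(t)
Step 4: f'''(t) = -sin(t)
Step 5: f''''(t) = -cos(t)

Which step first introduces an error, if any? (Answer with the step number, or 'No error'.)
Step 4

Step 4 is incorrect due to a sign flip.
The step shows: -sin(t)
The correct value should be: sin(t)

Explanation: The sign of the whole expression was flipped: the term sin(t) was incorrectly written as -sin(t)
The later steps are derived from this incorrect expression, so the error originates in Step 4.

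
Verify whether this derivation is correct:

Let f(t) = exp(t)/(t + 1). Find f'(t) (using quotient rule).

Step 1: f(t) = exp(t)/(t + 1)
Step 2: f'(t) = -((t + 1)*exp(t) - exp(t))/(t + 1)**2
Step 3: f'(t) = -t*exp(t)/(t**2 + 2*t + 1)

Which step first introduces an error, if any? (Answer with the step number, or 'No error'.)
Step 2

Step 2 is incorrect due to a sign flip.
The step shows: -((t + 1)*exp(t) - exp(t))/(t + 1)**2
The correct value should be: ((t + 1)*exp(t) - exp(t))/(t + 1)**2

Explanation: The sign of the whole expression was flipped: the term ((t + 1)*exp(t) - exp(t))/(t + 1)**2 was incorrectly written as -((t + 1)*exp(t) - exp(t))/(t + 1)**2
The later steps are derived from this incorrect expression, so the error originates in Step 2.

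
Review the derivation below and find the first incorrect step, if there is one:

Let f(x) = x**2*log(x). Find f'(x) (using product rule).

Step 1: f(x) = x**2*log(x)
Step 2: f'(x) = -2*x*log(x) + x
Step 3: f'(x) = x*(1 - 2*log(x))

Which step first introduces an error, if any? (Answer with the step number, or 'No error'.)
Step 2

Step 2 is incorrect due to a sign flip.
The step shows: -2*x*log(x) + x
The correct value should be: 2*x*log(x) + x

Explanation: The sign of one term was flipped: the term 2*x*log(x) was incorrectly written as -2*x*log(x)
The later steps are derived from this incorrect expression, so the error originates in Step 2.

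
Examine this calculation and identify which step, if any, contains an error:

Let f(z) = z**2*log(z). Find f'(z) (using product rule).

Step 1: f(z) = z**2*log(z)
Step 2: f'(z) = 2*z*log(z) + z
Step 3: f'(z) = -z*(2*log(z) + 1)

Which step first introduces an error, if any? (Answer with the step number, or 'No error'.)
Step 3

Step 3 is incorrect due to a sign flip.
The step shows: -z*(2*log(z) + 1)
The correct value should be: z*(2*log(z) + 1)

Explanation: The sign of the whole expression was flipped: the term z*(2*log(z) + 1) was incorrectly written as -z*(2*log(z) + 1)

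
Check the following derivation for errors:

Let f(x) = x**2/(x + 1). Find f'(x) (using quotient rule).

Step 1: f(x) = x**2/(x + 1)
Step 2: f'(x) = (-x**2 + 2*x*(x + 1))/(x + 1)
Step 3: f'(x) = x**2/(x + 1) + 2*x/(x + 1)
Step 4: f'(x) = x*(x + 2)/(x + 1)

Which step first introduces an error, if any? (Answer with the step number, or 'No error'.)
Step 2

Step 2 is incorrect due to a wrong exponent.
The step shows: (-x**2 + 2*x*(x + 1))/(x + 1)
The correct value should be: (-x**2 + 2*x*(x + 1))/(x + 1)**2

Explanation: The exponent -2 on x + 1 was incorrectly written as -1: the term (-x**2 + 2*x*(x + 1))/(x + 1)**2 was incorrectly written as (-x**2 + 2*x*(x + 1))/(x + 1)
The later steps are derived from this incorrect expression, so the error originates in Step 2.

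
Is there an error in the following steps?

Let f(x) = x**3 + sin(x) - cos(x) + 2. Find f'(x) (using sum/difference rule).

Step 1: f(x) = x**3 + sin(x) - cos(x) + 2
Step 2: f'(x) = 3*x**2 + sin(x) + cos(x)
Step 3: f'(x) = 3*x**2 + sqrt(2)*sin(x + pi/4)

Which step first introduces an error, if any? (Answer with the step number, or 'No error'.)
No error

All steps in this derivation are correct.
The final answer f'(x) = 3*x**2 + sqrt(2)*sin(x + pi/4) is valid.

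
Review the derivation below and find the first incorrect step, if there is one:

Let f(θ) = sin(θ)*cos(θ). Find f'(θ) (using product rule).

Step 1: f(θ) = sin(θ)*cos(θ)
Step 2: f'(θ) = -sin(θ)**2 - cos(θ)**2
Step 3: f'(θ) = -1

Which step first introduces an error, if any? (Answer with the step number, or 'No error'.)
Step 2

Step 2 is incorrect due to a sign flip.
The step shows: -sin(θ)**2 - cos(θ)**2
The correct value should be: -sin(θ)**2 + cos(θ)**2

Explanation: The sign of one term was flipped: the term cos(θ)**2 was incorrectly written as -cos(θ)**2
The later steps are derived from this incorrect expression, so the error originates in Step 2.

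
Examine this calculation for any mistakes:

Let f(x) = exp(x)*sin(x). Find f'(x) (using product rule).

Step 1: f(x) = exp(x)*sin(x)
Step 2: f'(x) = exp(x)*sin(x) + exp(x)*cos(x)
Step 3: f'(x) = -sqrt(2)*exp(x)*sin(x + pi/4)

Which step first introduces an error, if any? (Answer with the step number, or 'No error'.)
Step 3

Step 3 is incorrect due to a sign flip.
The step shows: -sqrt(2)*exp(x)*sin(x + pi/4)
The correct value should be: sqrt(2)*exp(x)*sin(x + pi/4)

Explanation: The sign of the whole expression was flipped: the term sqrt(2)*exp(x)*sin(x + pi/4) was incorrectly written as -sqrt(2)*exp(x)*sin(x + pi/4)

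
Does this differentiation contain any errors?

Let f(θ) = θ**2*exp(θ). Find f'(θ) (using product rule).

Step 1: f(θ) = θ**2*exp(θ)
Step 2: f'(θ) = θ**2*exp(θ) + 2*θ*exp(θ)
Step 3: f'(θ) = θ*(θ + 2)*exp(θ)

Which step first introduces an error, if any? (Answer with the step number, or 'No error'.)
No error

All steps in this derivation are correct.
The final answer f'(θ) = θ*(θ + 2)*exp(θ) is valid.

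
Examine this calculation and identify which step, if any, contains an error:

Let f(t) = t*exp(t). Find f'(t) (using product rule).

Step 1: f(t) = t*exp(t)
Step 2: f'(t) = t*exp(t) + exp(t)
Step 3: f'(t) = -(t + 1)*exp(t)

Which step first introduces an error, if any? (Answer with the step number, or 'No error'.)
Step 3

Step 3 is incorrect due to a sign flip.
The step shows: -(t + 1)*exp(t)
The correct value should be: (t + 1)*exp(t)

Explanation: The sign of the whole expression was flipped: the term (t + 1)*exp(t) was incorrectly written as -(t + 1)*exp(t)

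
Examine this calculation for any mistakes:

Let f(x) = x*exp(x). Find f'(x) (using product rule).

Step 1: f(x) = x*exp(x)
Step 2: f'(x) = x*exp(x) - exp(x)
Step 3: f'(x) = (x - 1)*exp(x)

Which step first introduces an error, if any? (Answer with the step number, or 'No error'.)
Step 2

Step 2 is incorrect due to a sign flip.
The step shows: x*exp(x) - exp(x)
The correct value should be: x*exp(x) + exp(x)

Explanation: The sign of one term was flipped: the term exp(x) was incorrectly written as -exp(x)
The later steps are derived from this incorrect expression, so the error originates in Step 2.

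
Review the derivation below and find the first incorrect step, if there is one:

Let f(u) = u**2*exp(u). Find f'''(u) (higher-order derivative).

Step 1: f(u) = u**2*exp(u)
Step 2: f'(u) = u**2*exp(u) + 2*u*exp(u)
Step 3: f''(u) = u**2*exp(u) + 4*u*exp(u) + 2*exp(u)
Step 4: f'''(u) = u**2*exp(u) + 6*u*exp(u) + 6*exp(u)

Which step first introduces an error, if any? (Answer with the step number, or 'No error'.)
No error

All steps in this derivation are correct.
The final answer f'''(u) = u**2*exp(u) + 6*u*exp(u) + 6*exp(u) is valid.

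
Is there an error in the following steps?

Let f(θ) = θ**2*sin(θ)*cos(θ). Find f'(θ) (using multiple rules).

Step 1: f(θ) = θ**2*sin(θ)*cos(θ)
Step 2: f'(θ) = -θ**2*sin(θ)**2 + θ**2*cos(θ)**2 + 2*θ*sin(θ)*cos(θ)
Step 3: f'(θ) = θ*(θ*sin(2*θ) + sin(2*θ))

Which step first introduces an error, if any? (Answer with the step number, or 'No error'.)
Step 3

Step 3 is incorrect due to a wrong trig function.
The step shows: θ*(θ*sin(2*θ) + sin(2*θ))
The correct value should be: θ*(θ*cos(2*θ) + sin(2*θ))

Explanation: cos(2*θ) was incorrectly written as sin(2*θ): the term θ*(θ*cos(2*θ) + sin(2*θ)) was incorrectly written as θ*(θ*sin(2*θ) + sin(2*θ))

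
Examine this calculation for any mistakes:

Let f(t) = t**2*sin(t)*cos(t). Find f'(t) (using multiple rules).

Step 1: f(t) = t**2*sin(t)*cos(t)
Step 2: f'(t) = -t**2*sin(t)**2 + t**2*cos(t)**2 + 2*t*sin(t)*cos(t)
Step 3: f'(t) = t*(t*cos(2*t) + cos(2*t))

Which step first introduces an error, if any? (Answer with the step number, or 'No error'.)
Step 3

Step 3 is incorrect due to a wrong trig function.
The step shows: t*(t*cos(2*t) + cos(2*t))
The correct value should be: t*(t*cos(2*t) + sin(2*t))

Explanation: sin(2*t) was incorrectly written as cos(2*t): the term t*(t*cos(2*t) + sin(2*t)) was incorrectly written as t*(t*cos(2*t) + cos(2*t))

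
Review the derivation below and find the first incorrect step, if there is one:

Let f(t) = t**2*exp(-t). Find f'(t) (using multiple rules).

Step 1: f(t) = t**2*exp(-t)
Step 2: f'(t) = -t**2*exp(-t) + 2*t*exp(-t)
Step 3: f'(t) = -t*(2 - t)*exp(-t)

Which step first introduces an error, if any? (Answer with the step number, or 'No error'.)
Step 3

Step 3 is incorrect due to a sign flip.
The step shows: -t*(2 - t)*exp(-t)
The correct value should be: t*(2 - t)*exp(-t)

Explanation: The sign of the whole expression was flipped: the term t*(2 - t)*exp(-t) was incorrectly written as -t*(2 - t)*exp(-t)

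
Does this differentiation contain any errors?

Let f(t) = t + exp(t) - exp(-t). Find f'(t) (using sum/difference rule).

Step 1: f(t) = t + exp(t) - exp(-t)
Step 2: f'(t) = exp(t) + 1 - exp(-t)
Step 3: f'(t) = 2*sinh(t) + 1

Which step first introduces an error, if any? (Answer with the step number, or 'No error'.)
Step 2

Step 2 is incorrect due to a sign flip.
The step shows: exp(t) + 1 - exp(-t)
The correct value should be: exp(t) + 1 + exp(-t)

Explanation: The sign of one term was flipped: the term exp(-t) was incorrectly written as -exp(-t)
The later steps are derived from this incorrect expression, so the error originates in Step 2.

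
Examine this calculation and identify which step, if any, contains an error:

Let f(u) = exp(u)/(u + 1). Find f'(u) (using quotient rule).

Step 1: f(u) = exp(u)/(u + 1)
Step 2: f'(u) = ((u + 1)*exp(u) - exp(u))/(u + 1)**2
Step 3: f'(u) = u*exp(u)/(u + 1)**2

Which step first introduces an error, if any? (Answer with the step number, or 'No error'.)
No error

All steps in this derivation are correct.
The final answer f'(u) = u*exp(u)/(u + 1)**2 is valid.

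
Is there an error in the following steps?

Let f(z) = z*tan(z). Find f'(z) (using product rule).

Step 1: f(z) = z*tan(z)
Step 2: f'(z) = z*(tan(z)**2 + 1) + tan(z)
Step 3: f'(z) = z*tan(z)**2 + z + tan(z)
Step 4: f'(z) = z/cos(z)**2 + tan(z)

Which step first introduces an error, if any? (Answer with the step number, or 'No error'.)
No error

All steps in this derivation are correct.
The final answer f'(z) = z/cos(z)**2 + tan(z) is valid.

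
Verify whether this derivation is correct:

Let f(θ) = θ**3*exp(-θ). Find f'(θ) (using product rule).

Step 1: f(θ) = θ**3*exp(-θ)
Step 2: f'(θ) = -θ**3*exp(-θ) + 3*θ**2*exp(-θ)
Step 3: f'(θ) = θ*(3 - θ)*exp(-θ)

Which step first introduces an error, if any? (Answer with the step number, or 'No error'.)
Step 3

Step 3 is incorrect due to a wrong exponent.
The step shows: θ*(3 - θ)*exp(-θ)
The correct value should be: θ**2*(3 - θ)*exp(-θ)

Explanation: The exponent 2 on θ was incorrectly written as 1: the term θ**2*(3 - θ)*exp(-θ) was incorrectly written as θ*(3 - θ)*exp(-θ)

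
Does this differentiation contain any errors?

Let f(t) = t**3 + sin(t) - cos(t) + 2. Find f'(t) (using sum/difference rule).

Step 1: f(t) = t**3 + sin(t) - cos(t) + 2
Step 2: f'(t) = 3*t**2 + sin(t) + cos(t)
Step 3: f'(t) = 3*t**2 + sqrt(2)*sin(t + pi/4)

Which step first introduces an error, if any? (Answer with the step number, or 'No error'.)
No error

All steps in this derivation are correct.
The final answer f'(t) = 3*t**2 + sqrt(2)*sin(t + pi/4) is valid.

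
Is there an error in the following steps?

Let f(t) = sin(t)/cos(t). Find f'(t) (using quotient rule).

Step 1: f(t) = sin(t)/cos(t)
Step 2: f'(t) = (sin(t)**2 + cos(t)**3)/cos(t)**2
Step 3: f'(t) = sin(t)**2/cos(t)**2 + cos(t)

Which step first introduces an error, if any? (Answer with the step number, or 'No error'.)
Step 2

Step 2 is incorrect due to a wrong exponent.
The step shows: (sin(t)**2 + cos(t)**3)/cos(t)**2
The correct value should be: (sin(t)**2 + cos(t)**2)/cos(t)**2

Explanation: The exponent 2 on cos(t) was incorrectly written as 3: the term (sin(t)**2 + cos(t)**2)/cos(t)**2 was incorrectly written as (sin(t)**2 + cos(t)**3)/cos(t)**2
The later steps are derived from this incorrect expression, so the error originates in Step 2.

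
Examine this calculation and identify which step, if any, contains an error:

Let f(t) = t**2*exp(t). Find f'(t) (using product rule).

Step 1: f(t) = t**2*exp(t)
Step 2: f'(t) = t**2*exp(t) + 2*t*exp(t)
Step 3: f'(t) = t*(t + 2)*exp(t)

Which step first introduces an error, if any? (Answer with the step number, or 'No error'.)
No error

All steps in this derivation are correct.
The final answer f'(t) = t*(t + 2)*exp(t) is valid.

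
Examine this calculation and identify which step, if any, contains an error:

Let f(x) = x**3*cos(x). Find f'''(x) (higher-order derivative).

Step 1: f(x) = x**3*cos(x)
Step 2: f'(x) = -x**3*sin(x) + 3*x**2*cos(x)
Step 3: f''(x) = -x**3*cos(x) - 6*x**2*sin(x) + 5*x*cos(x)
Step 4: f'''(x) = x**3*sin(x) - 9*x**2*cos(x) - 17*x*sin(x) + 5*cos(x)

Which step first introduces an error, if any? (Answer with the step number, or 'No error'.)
Step 3

Step 3 is incorrect due to a wrong coefficient.
The step shows: -x**3*cos(x) - 6*x**2*sin(x) + 5*x*cos(x)
The correct value should be: -x**3*cos(x) - 6*x**2*sin(x) + 6*x*cos(x)

Explanation: The coefficient 6 was incorrectly written as 5: the term 6*x*cos(x) was incorrectly written as 5*x*cos(x)
The later steps are derived from this incorrect expression, so the error originates in Step 3.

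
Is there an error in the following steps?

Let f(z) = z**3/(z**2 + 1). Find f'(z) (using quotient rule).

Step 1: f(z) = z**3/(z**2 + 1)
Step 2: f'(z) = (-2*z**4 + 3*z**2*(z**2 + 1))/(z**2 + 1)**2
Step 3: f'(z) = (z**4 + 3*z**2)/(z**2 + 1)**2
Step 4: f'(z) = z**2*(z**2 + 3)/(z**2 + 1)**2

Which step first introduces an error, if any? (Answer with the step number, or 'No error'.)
No error

All steps in this derivation are correct.
The final answer f'(z) = z**2*(z**2 + 3)/(z**2 + 1)**2 is valid.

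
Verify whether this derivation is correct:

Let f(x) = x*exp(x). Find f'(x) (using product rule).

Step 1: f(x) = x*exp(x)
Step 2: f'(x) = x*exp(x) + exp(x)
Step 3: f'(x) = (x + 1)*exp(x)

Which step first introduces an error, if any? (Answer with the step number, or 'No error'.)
No error

All steps in this derivation are correct.
The final answer f'(x) = (x + 1)*exp(x) is valid.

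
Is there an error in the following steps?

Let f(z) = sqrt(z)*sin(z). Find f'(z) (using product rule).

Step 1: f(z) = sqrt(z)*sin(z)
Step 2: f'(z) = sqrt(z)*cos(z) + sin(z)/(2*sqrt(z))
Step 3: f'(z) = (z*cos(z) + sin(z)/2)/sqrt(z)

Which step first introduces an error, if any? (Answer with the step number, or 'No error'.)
No error

All steps in this derivation are correct.
The final answer f'(z) = (z*cos(z) + sin(z)/2)/sqrt(z) is valid.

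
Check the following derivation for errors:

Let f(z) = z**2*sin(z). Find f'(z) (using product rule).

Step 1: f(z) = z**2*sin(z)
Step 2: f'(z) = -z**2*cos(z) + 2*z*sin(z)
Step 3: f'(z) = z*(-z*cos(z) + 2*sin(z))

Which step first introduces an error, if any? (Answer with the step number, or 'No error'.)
Step 2

Step 2 is incorrect due to a sign flip.
The step shows: -z**2*cos(z) + 2*z*sin(z)
The correct value should be: z**2*cos(z) + 2*z*sin(z)

Explanation: The sign of one term was flipped: the term z**2*cos(z) was incorrectly written as -z**2*cos(z)
The later steps are derived from this incorrect expression, so the error originates in Step 2.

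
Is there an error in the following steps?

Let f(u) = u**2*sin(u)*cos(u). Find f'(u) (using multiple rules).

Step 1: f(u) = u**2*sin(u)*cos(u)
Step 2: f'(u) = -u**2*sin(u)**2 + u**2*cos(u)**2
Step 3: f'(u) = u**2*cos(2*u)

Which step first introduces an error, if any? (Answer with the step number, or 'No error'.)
Step 2

Step 2 is incorrect due to a dropped term.
The step shows: -u**2*sin(u)**2 + u**2*cos(u)**2
The correct value should be: -u**2*sin(u)**2 + u**2*cos(u)**2 + 2*u*sin(u)*cos(u)

Explanation: A term was dropped: the term 2*u*sin(u)*cos(u) was incorrectly omitted
The later steps are derived from this incorrect expression, so the error originates in Step 2.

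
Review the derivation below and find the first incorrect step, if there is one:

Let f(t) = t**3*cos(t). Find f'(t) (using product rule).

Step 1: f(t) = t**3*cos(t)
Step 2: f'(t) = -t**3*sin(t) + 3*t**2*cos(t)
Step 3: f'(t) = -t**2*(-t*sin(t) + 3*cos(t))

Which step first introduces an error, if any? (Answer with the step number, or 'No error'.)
Step 3

Step 3 is incorrect due to a sign flip.
The step shows: -t**2*(-t*sin(t) + 3*cos(t))
The correct value should be: t**2*(-t*sin(t) + 3*cos(t))

Explanation: The sign of the whole expression was flipped: the term t**2*(-t*sin(t) + 3*cos(t)) was incorrectly written as -t**2*(-t*sin(t) + 3*cos(t))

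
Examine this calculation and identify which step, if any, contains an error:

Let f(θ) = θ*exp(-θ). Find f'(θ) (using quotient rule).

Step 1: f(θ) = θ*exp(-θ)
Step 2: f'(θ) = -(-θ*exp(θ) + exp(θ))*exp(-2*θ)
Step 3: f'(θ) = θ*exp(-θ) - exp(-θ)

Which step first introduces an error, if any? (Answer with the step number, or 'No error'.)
Step 2

Step 2 is incorrect due to a sign flip.
The step shows: -(-θ*exp(θ) + exp(θ))*exp(-2*θ)
The correct value should be: (-θ*exp(θ) + exp(θ))*exp(-2*θ)

Explanation: The sign of the whole expression was flipped: the term (-θ*exp(θ) + exp(θ))*exp(-2*θ) was incorrectly written as -(-θ*exp(θ) + exp(θ))*exp(-2*θ)
The later steps are derived from this incorrect expression, so the error originates in Step 2.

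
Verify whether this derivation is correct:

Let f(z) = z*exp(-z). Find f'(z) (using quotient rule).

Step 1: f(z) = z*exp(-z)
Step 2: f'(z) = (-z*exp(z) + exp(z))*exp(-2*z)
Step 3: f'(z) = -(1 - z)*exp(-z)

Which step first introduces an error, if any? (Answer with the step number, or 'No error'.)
Step 3

Step 3 is incorrect due to a sign flip.
The step shows: -(1 - z)*exp(-z)
The correct value should be: (1 - z)*exp(-z)

Explanation: The sign of the whole expression was flipped: the term (1 - z)*exp(-z) was incorrectly written as -(1 - z)*exp(-z)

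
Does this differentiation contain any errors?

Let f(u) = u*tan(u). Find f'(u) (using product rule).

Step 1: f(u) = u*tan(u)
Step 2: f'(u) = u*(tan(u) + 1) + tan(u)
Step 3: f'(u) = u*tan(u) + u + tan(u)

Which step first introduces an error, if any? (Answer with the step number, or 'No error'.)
Step 2

Step 2 is incorrect due to a wrong exponent.
The step shows: u*(tan(u) + 1) + tan(u)
The correct value should be: u*(tan(u)**2 + 1) + tan(u)

Explanation: The exponent 2 on tan(u) was incorrectly written as 1: the term u*(tan(u)**2 + 1) was incorrectly written as u*(tan(u) + 1)
The later steps are derived from this incorrect expression, so the error originates in Step 2.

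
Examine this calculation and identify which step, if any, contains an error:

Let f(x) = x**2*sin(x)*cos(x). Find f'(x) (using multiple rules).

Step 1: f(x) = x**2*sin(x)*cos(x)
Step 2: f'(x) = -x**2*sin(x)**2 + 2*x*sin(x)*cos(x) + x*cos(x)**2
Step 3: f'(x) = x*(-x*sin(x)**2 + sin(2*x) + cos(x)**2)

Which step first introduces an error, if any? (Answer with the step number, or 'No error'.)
Step 2

Step 2 is incorrect due to a wrong exponent.
The step shows: -x**2*sin(x)**2 + 2*x*sin(x)*cos(x) + x*cos(x)**2
The correct value should be: -x**2*sin(x)**2 + x**2*cos(x)**2 + 2*x*sin(x)*cos(x)

Explanation: The exponent 2 on x was incorrectly written as 1: the term x**2*cos(x)**2 was incorrectly written as x*cos(x)**2
The later steps are derived from this incorrect expression, so the error originates in Step 2.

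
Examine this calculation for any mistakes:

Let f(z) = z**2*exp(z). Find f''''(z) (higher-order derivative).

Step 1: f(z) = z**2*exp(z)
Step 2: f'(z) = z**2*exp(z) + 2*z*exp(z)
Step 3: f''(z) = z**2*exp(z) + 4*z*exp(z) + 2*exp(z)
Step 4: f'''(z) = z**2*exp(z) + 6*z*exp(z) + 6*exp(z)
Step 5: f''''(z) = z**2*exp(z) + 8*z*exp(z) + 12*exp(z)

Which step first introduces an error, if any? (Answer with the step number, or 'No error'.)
No error

All steps in this derivation are correct.
The final answer f''''(z) = z**2*exp(z) + 8*z*exp(z) + 12*exp(z) is valid.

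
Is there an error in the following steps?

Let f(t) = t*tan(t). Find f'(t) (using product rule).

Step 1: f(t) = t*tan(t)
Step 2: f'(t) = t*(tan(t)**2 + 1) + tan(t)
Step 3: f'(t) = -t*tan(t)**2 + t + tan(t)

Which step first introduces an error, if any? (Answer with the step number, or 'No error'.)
Step 3

Step 3 is incorrect due to a sign flip.
The step shows: -t*tan(t)**2 + t + tan(t)
The correct value should be: t*tan(t)**2 + t + tan(t)

Explanation: The sign of one term was flipped: the term t*tan(t)**2 was incorrectly written as -t*tan(t)**2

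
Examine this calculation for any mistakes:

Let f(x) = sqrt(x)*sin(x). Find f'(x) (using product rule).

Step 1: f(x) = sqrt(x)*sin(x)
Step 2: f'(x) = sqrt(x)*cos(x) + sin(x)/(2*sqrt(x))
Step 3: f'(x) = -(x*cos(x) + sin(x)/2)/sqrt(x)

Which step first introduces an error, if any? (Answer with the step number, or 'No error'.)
Step 3

Step 3 is incorrect due to a sign flip.
The step shows: -(x*cos(x) + sin(x)/2)/sqrt(x)
The correct value should be: (x*cos(x) + sin(x)/2)/sqrt(x)

Explanation: The sign of the whole expression was flipped: the term (x*cos(x) + sin(x)/2)/sqrt(x) was incorrectly written as -(x*cos(x) + sin(x)/2)/sqrt(x)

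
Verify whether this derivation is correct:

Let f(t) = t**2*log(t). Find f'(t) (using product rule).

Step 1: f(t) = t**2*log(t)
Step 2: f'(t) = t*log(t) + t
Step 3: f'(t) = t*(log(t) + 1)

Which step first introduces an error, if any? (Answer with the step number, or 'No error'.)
Step 2

Step 2 is incorrect due to a wrong coefficient.
The step shows: t*log(t) + t
The correct value should be: 2*t*log(t) + t

Explanation: The coefficient 2 was incorrectly written as 1: the term 2*t*log(t) was incorrectly written as t*log(t)
The later steps are derived from this incorrect expression, so the error originates in Step 2.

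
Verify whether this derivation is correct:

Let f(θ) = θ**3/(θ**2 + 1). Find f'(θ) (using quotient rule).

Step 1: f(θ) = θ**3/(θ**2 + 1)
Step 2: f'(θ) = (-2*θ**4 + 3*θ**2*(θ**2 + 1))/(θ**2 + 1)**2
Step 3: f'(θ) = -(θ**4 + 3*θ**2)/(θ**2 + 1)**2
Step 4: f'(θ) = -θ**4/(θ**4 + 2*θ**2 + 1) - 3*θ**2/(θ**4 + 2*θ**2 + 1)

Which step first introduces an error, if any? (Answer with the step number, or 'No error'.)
Step 3

Step 3 is incorrect due to a sign flip.
The step shows: -(θ**4 + 3*θ**2)/(θ**2 + 1)**2
The correct value should be: (θ**4 + 3*θ**2)/(θ**2 + 1)**2

Explanation: The sign of the whole expression was flipped: the term (θ**4 + 3*θ**2)/(θ**2 + 1)**2 was incorrectly written as -(θ**4 + 3*θ**2)/(θ**2 + 1)**2
The later steps are derived from this incorrect expression, so the error originates in Step 3.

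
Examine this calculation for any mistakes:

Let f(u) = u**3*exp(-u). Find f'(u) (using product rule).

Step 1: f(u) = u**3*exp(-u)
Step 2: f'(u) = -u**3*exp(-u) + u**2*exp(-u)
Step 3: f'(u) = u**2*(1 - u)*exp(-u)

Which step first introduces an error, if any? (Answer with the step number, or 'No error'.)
Step 2

Step 2 is incorrect due to a wrong coefficient.
The step shows: -u**3*exp(-u) + u**2*exp(-u)
The correct value should be: -u**3*exp(-u) + 3*u**2*exp(-u)

Explanation: The coefficient 3 was incorrectly written as 1: the term 3*u**2*exp(-u) was incorrectly written as u**2*exp(-u)
The later steps are derived from this incorrect expression, so the error originates in Step 2.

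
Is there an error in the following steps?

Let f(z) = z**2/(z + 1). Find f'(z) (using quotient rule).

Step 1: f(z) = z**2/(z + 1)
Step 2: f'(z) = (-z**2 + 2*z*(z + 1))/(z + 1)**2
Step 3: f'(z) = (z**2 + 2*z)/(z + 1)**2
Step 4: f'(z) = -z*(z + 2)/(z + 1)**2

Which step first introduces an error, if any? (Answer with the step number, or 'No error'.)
Step 4

Step 4 is incorrect due to a sign flip.
The step shows: -z*(z + 2)/(z + 1)**2
The correct value should be: z*(z + 2)/(z + 1)**2

Explanation: The sign of the whole expression was flipped: the term z*(z + 2)/(z + 1)**2 was incorrectly written as -z*(z + 2)/(z + 1)**2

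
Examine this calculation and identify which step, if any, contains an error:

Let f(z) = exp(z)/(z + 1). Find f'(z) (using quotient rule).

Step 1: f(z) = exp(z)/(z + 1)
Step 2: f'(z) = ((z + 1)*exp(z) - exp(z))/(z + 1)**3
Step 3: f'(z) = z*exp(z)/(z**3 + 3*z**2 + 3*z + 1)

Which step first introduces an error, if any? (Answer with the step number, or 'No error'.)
Step 2

Step 2 is incorrect due to a wrong exponent.
The step shows: ((z + 1)*exp(z) - exp(z))/(z + 1)**3
The correct value should be: ((z + 1)*exp(z) - exp(z))/(z + 1)**2

Explanation: The exponent -2 on z + 1 was incorrectly written as -3: the term ((z + 1)*exp(z) - exp(z))/(z + 1)**2 was incorrectly written as ((z + 1)*exp(z) - exp(z))/(z + 1)**3
The later steps are derived from this incorrect expression, so the error originates in Step 2.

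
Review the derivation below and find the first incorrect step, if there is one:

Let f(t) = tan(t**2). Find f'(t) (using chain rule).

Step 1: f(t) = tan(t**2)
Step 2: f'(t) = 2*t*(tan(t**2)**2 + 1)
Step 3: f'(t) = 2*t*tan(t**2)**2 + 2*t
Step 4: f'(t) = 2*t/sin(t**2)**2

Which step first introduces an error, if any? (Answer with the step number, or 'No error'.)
Step 4

Step 4 is incorrect due to a wrong trig function.
The step shows: 2*t/sin(t**2)**2
The correct value should be: 2*t/cos(t**2)**2

Explanation: cos(t**2) was incorrectly written as sin(t**2): the term 2*t/cos(t**2)**2 was incorrectly written as 2*t/sin(t**2)**2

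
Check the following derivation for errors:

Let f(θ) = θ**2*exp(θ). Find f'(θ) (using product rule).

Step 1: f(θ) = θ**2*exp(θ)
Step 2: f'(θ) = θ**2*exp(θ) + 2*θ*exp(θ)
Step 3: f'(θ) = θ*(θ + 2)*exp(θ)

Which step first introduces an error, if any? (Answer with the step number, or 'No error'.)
No error

All steps in this derivation are correct.
The final answer f'(θ) = θ*(θ + 2)*exp(θ) is valid.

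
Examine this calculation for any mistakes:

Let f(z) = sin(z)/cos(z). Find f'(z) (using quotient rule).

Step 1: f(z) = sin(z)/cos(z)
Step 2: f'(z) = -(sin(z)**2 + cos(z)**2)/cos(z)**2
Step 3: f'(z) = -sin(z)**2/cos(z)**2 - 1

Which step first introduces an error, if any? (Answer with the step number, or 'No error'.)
Step 2

Step 2 is incorrect due to a sign flip.
The step shows: -(sin(z)**2 + cos(z)**2)/cos(z)**2
The correct value should be: (sin(z)**2 + cos(z)**2)/cos(z)**2

Explanation: The sign of the whole expression was flipped: the term (sin(z)**2 + cos(z)**2)/cos(z)**2 was incorrectly written as -(sin(z)**2 + cos(z)**2)/cos(z)**2
The later steps are derived from this incorrect expression, so the error originates in Step 2.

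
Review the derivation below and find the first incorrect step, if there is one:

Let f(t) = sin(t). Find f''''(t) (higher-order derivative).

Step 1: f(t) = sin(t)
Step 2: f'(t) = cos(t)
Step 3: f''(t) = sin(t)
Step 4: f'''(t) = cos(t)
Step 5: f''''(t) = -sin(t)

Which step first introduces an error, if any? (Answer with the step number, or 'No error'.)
Step 3

Step 3 is incorrect due to a sign flip.
The step shows: sin(t)
The correct value should be: -sin(t)

Explanation: The sign of the whole expression was flipped: the term -sin(t) was incorrectly written as sin(t)
The later steps are derived from this incorrect expression, so the error originates in Step 3.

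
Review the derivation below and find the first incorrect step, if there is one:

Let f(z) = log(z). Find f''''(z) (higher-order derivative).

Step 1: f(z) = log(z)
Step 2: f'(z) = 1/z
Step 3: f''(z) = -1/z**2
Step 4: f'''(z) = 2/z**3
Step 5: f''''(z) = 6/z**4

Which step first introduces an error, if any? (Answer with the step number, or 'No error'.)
Step 5

Step 5 is incorrect due to a sign flip.
The step shows: 6/z**4
The correct value should be: -6/z**4

Explanation: The sign of the whole expression was flipped: the term -6/z**4 was incorrectly written as 6/z**4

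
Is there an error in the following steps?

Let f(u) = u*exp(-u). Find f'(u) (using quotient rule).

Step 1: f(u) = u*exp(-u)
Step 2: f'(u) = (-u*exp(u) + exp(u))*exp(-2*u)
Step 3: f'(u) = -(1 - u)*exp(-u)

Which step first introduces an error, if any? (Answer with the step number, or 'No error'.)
Step 3

Step 3 is incorrect due to a sign flip.
The step shows: -(1 - u)*exp(-u)
The correct value should be: (1 - u)*exp(-u)

Explanation: The sign of the whole expression was flipped: the term (1 - u)*exp(-u) was incorrectly written as -(1 - u)*exp(-u)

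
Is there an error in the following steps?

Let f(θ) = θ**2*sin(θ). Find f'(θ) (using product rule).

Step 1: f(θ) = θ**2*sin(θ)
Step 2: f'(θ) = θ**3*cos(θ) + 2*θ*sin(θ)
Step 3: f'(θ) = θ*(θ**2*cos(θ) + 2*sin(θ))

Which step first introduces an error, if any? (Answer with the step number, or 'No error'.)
Step 2

Step 2 is incorrect due to a wrong exponent.
The step shows: θ**3*cos(θ) + 2*θ*sin(θ)
The correct value should be: θ**2*cos(θ) + 2*θ*sin(θ)

Explanation: The exponent 2 on θ was incorrectly written as 3: the term θ**2*cos(θ) was incorrectly written as θ**3*cos(θ)
The later steps are derived from this incorrect expression, so the error originates in Step 2.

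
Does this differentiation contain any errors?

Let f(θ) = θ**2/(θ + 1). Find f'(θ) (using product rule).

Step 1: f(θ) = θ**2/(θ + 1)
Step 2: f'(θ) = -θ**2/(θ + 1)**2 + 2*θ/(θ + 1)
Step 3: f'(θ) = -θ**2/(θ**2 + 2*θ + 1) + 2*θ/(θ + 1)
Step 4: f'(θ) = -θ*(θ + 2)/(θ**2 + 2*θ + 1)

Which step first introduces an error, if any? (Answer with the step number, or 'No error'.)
Step 4

Step 4 is incorrect due to a sign flip.
The step shows: -θ*(θ + 2)/(θ**2 + 2*θ + 1)
The correct value should be: θ*(θ + 2)/(θ**2 + 2*θ + 1)

Explanation: The sign of the whole expression was flipped: the term θ*(θ + 2)/(θ**2 + 2*θ + 1) was incorrectly written as -θ*(θ + 2)/(θ**2 + 2*θ + 1)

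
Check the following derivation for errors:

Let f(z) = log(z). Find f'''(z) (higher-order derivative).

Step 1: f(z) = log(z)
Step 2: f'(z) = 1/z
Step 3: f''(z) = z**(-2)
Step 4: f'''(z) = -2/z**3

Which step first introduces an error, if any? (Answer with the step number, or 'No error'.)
Step 3

Step 3 is incorrect due to a sign flip.
The step shows: z**(-2)
The correct value should be: -1/z**2

Explanation: The sign of the whole expression was flipped: the term -1/z**2 was incorrectly written as z**(-2)
The later steps are derived from this incorrect expression, so the error originates in Step 3.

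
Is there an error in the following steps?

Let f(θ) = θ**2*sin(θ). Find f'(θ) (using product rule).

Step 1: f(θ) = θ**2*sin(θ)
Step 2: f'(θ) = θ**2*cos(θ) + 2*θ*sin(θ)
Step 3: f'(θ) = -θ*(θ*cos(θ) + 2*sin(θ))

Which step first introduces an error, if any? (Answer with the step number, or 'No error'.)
Step 3

Step 3 is incorrect due to a sign flip.
The step shows: -θ*(θ*cos(θ) + 2*sin(θ))
The correct value should be: θ*(θ*cos(θ) + 2*sin(θ))

Explanation: The sign of the whole expression was flipped: the term θ*(θ*cos(θ) + 2*sin(θ)) was incorrectly written as -θ*(θ*cos(θ) + 2*sin(θ))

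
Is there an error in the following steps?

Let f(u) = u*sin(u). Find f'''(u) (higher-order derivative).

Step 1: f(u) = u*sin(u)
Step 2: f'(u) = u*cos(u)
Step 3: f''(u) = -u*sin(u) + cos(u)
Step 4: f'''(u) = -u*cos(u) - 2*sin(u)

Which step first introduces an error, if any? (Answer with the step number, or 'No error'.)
Step 2

Step 2 is incorrect due to a dropped term.
The step shows: u*cos(u)
The correct value should be: u*cos(u) + sin(u)

Explanation: A term was dropped: the term sin(u) was incorrectly omitted
The later steps are derived from this incorrect expression, so the error originates in Step 2.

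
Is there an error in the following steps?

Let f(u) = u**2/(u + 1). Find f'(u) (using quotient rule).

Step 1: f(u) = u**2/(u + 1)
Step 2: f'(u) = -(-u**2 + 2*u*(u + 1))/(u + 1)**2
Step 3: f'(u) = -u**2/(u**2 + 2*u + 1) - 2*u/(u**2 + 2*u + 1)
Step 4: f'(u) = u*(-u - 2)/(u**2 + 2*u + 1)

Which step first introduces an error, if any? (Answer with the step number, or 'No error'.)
Step 2

Step 2 is incorrect due to a sign flip.
The step shows: -(-u**2 + 2*u*(u + 1))/(u + 1)**2
The correct value should be: (-u**2 + 2*u*(u + 1))/(u + 1)**2

Explanation: The sign of the whole expression was flipped: the term (-u**2 + 2*u*(u + 1))/(u + 1)**2 was incorrectly written as -(-u**2 + 2*u*(u + 1))/(u + 1)**2
The later steps are derived from this incorrect expression, so the error originates in Step 2.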